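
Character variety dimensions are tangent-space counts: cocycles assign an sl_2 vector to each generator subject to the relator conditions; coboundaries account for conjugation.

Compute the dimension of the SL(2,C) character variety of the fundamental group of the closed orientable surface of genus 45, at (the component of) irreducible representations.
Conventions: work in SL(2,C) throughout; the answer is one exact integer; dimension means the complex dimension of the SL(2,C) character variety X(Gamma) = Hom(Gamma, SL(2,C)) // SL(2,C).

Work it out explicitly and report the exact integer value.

The genus-45 surface group: 2g = 90 generators, one relator prod [a_i, b_i].
A cocycle assigns one sl_2 vector per generator subject to the relator condition d_2(z) = 0: dim of the unconstrained space is 3*2g = 270.
At an irreducible rho, H^2 = coker(d_2) vanishes (Poincare duality: H^2 is dual to H^0 = invariants = 0), so d_2 is surjective onto sl_2 and dim Z^1 = 270 - 3 = 267.
dim B^1 = 3 (coboundaries, injective at irreducible rho).
Hence dim X = 267 - 3 = 264.

264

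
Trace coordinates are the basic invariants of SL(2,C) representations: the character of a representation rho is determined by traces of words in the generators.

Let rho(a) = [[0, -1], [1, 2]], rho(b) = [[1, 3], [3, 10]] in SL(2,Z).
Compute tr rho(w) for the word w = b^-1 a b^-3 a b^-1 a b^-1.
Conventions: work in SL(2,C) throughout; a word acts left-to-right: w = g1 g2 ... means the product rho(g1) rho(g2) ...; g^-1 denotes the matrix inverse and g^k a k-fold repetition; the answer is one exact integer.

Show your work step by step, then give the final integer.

rho(b^-1) = [[10, -3], [-3, 1]]
... * rho(a) = [[0, -1], [1, 2]]  ->  [[-3, -16], [1, 5]]
... * rho(b^-1) = [[10, -3], [-3, 1]]  ->  [[18, -7], [-5, 2]]
... * rho(b^-1) = [[10, -3], [-3, 1]]  ->  [[201, -61], [-56, 17]]
... * rho(b^-1) = [[10, -3], [-3, 1]]  ->  [[2193, -664], [-611, 185]]
... * rho(a) = [[0, -1], [1, 2]]  ->  [[-664, -3521], [185, 981]]
... * rho(b^-1) = [[10, -3], [-3, 1]]  ->  [[3923, -1529], [-1093, 426]]
... * rho(a) = [[0, -1], [1, 2]]  ->  [[-1529, -6981], [426, 1945]]
... * rho(b^-1) = [[10, -3], [-3, 1]]  ->  [[5653, -2394], [-1575, 667]]
tr = 5653 + 667 = 6320

6320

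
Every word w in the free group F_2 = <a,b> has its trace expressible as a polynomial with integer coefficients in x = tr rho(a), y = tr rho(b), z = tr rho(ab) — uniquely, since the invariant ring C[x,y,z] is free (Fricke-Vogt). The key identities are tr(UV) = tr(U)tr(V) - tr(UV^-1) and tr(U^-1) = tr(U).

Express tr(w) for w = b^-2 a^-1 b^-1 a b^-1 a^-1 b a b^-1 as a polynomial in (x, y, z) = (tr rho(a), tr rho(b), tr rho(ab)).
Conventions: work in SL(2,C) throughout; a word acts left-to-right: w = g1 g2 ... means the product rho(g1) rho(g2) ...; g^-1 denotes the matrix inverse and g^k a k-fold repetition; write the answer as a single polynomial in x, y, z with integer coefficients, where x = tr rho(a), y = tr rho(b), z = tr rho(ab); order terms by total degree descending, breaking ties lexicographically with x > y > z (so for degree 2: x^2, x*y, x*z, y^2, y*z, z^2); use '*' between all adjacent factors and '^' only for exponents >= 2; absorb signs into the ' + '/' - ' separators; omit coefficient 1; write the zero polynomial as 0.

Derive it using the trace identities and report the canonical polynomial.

reduce: trace(a^2) = trace(a)*trace(a) - trace(1) = x^2 - 2
trace(a^2 b) = trace(a)*trace(b a) - trace(b) = x*z - y
trace(b^-1 a^2) = trace(a^2)*trace(b) - trace(a^2 b) = x^2*y - x*z - y
trace(a^2 b^-2) = trace(b^-1 a^2)*trace(b) - trace(b^-1 a^2 b) = x^2*y^2 - x*y*z - x^2 - y^2 + 2
reduce: trace(b^-1 a^2 b^-2) = trace(a^2 b^-2)*trace(b) - trace(a^2 b^-1) = x^2*y^3 - x*y^2*z - 2*x^2*y - y^3 + x*z + 3*y
trace(a^3) = trace(a)*trace(a^2) - trace(a) = x^3 - 3*x
reduce: trace(a^3 b) = trace(a)*trace(b a^2) - trace(b a) = x^2*z - x*y - z
reduce: trace(b^-1 a^3) = trace(a^3)*trace(b) - trace(a^3 b) = x^3*y - x^2*z - 2*x*y + z
trace(a^2 b^-2 a) = trace(b^-1 a^3)*trace(b) - trace(b^-1 a^3 b) = x^3*y^2 - x^2*y*z - x^3 - 2*x*y^2 + y*z + 3*x
reduce: trace(b a b a) = trace(a b)*trace(a b) - trace(1)   [split at repeated a] = z^2 - 2
reduce: trace(b a b) = trace(b)*trace(a b) - trace(a) = y*z - x
reduce: trace(a b a^2 b) = trace(a)*trace(b a b a) - trace(b a b) = x*z^2 - y*z - x
trace(b^-1 a b a^2) = trace(a b a^2)*trace(b) - trace(a b a^2 b) = x^2*y*z - x*y^2 - x*z^2 + x
trace(a^2 b^-2 a b) = trace(b^-1 a b a^2)*trace(b) - trace(b^-1 a b a^2 b) = x^2*y^2*z - x*y^3 - x*y*z^2 - x^2*z + 2*x*y + z
trace(b^-1 a^2 b^-2 a) = trace(a^2 b^-2 a)*trace(b) - trace(a^2 b^-2 a b) = x^3*y^3 - 2*x^2*y^2*z - x^3*y - x*y^3 + x*y*z^2 + x^2*z + y^2*z + x*y - z
so trace(b^-2 a^-1 b^-1 a^2) = trace(b^-1 a^2 b^-2)*trace(a) - trace(b^-1 a^2 b^-2 a) = x^2*y^2*z - x^3*y - x*y*z^2 - y^2*z + 2*x*y + z
reduce: trace(a b^-1) = trace(a)*trace(b) - trace(a b) = x*y - z
reduce: trace(a^2 b^-1 a^-1 b) = trace(b a^2 b^-1)*trace(a) - trace(b a^2 b^-1 a) = -x^2*y*z + x^3 + x*y^2 + x*z^2 - 3*x
so trace(b^-1 a^-1 b^-1 a^2) = trace(a^2 b^-1 a^-1)*trace(b) - trace(a^2 b^-1 a^-1 b) = x^2*y*z - x^3 - x*z^2 - y*z + 3*x
trace(a b^-3 a^-1 b^-1 a) = trace(b^-2 a^-1 b^-1 a^2)*trace(b) - trace(b^-2 a^-1 b^-1 a^2 b) = x^2*y^3*z - x^3*y^2 - x*y^2*z^2 - x^2*y*z - y^3*z + x^3 + 2*x*y^2 + x*z^2 + 2*y*z - 3*x
so trace(b^-1 a^2 b a) = trace(a^2 b a)*trace(b) - trace(a^2 b a b) = x^2*y*z - x*y^2 - x*z^2 + x
reduce: trace(b^-1 a^2 b a b^-1) = trace(b^-1 a^2 b a)*trace(b) - trace(b^-1 a^2 b a b) = x^2*y^2*z - x*y^3 - x*y*z^2 - x^2*z + 2*x*y + z
so trace(a^2 b a^2) = trace(a)*trace(a^2 b a) - trace(a^2 b) = x^3*z - x^2*y - 2*x*z + y
trace(b a^2 b) = trace(b)*trace(a^2 b) - trace(a^2) = x*y*z - x^2 - y^2 + 2
so trace(a^2 b a^2 b) = trace(a)*trace(b a^2 b a) - trace(b a^2 b) = x^2*z^2 - 2*x*y*z + y^2 - 2
trace(a b^-1 a^2 b a) = trace(a^2 b a^2)*trace(b) - trace(a^2 b a^2 b) = x^3*y*z - x^2*y^2 - x^2*z^2 + 2
trace(a^2 b a b a) = trace(a)*trace(b a b a^2) - trace(b a b a) = x^2*z^2 - x*y*z - x^2 - z^2 + 2
trace(b a b a b a) = trace(b a)*trace(b a b a) - trace(b^-1 a^-1)   [split at repeated b] = z^3 - 3*z
trace(b a b a b) = trace(b)*trace(a b a b) - trace(a b a) = y*z^2 - x*z - y
trace(a^2 b a b a b) = trace(a)*trace(b a b a b a) - trace(b a b a b) = x*z^3 - y*z^2 - 2*x*z + y
reduce: trace(a b^-1 a^2 b a b) = trace(a^2 b a b a)*trace(b) - trace(a^2 b a b a b) = x^2*y*z^2 - x*y^2*z - x*z^3 - x^2*y + 2*x*z + y
trace(b^-1 a^2 b a b^-1 a) = trace(a b^-1 a^2 b a)*trace(b) - trace(a b^-1 a^2 b a b) = x^3*y^2*z - x^2*y^3 - 2*x^2*y*z^2 + x*y^2*z + x*z^3 + x^2*y - 2*x*z + y
trace(a b a b^-1 a^-1 b^-1 a) = trace(b^-1 a^2 b a b^-1)*trace(a) - trace(b^-1 a^2 b a b^-1 a) = x^2*y*z^2 - x^3*z - x*y^2*z - x*z^3 + x^2*y + 3*x*z - y
trace(a b a b a b a b) = trace(a b)*trace(a b a b a b) - trace(a^-1 b^-1 a^-1 b^-1)   [split at repeated a] = z^4 - 4*z^2 + 2
reduce: trace(b^-1 a b a b a b a) = trace(a b a b a b a)*trace(b) - trace(a b a b a b a b) = x*y*z^3 - y^2*z^2 - z^4 - 2*x*y*z + y^2 + 4*z^2 - 2
trace(a^-1 b^-1 a b a b a b) = trace(b^-1 a b a b a b)*trace(a) - trace(b^-1 a b a b a b a) = -x*y*z^3 + x^2*z^2 + y^2*z^2 + z^4 + x*y*z - x^2 - y^2 - 4*z^2 + 2
so trace(a b a b^-1 a^-1 b^-1 a b) = trace(a^-1 b^-1 a b a b a)*trace(b) - trace(a^-1 b^-1 a b a b a b) = x*y*z^3 - x^2*z^2 - y^2*z^2 - z^4 + x^2 + 4*z^2 - 2
reduce: trace(a^-1 b^-1 a b^-1 a b a b^-1) = trace(a b a b^-1 a^-1 b^-1 a)*trace(b) - trace(a b a b^-1 a^-1 b^-1 a b) = x^2*y^2*z^2 - x^3*y*z - x*y^3*z - 2*x*y*z^3 + x^2*y^2 + x^2*z^2 + y^2*z^2 + z^4 + 3*x*y*z - x^2 - y^2 - 4*z^2 + 2
so trace(b^-1 a^-1 b^-1 a b^-1 a b a b^-1) = trace(a^-1 b^-1 a b^-1 a b a b^-1)*trace(b) - trace(a^-1 b^-1 a b^-1 a b a) = x^2*y^3*z^2 - x^3*y^2*z - x*y^4*z - 2*x*y^2*z^3 + x^2*y^3 + x^2*y*z^2 + y^3*z^2 + y*z^4 + 3*x*y^2*z - 2*x^2*y - y^3 - 4*y*z^2 + x*z + 3*y
trace(b a b^-3 a^-1 b^-1 a b^-1 a) = trace(b^-1 a^-1 b^-1 a b^-1 a b a b^-1)*trace(b) - trace(b^-1 a^-1 b^-1 a b^-1 a b a) = x^2*y^4*z^2 - x^3*y^3*z - x*y^5*z - 2*x*y^3*z^3 + x^2*y^4 + y^4*z^2 + y^2*z^4 + x^3*y*z + 4*x*y^3*z + 2*x*y*z^3 - 3*x^2*y^2 - x^2*z^2 - y^4 - 5*y^2*z^2 - z^4 - 2*x*y*z + x^2 + 4*y^2 + 4*z^2 - 2
reduce: trace(b^-2 a^-1 b^-1 a b^-1 a^-1 b a b^-1) = trace(b a b^-3 a^-1 b^-1 a b^-1)*trace(a) - trace(b a b^-3 a^-1 b^-1 a b^-1 a) = -x^2*y^4*z^2 + 2*x^3*y^3*z + x*y^5*z + 2*x*y^3*z^3 - x^4*y^2 - x^2*y^4 - x^2*y^2*z^2 - y^4*z^2 - y^2*z^4 - 2*x^3*y*z - 5*x*y^3*z - 2*x*y*z^3 + x^4 + 5*x^2*y^2 + 2*x^2*z^2 + y^4 + 5*y^2*z^2 + z^4 + 4*x*y*z - 4*x^2 - 4*y^2 - 4*z^2 + 2

-x^2*y^4*z^2 + 2*x^3*y^3*z + x*y^5*z + 2*x*y^3*z^3 - x^4*y^2 - x^2*y^4 - x^2*y^2*z^2 - y^4*z^2 - y^2*z^4 - 2*x^3*y*z - 5*x*y^3*z - 2*x*y*z^3 + x^4 + 5*x^2*y^2 + 2*x^2*z^2 + y^4 + 5*y^2*z^2 + z^4 + 4*x*y*z - 4*x^2 - 4*y^2 - 4*z^2 + 2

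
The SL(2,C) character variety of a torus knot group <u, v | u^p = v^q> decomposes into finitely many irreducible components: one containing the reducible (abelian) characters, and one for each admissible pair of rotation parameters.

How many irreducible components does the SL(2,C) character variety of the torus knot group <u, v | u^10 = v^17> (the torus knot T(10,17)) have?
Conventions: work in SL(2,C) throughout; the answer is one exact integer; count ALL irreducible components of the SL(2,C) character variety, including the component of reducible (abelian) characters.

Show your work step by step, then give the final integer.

73

For T(10,17): irreducibility forces the central element u^10 = v^17 to one of +I, -I.
This locks tr(u) to 2*cos(pi*alpha/10), alpha in 1..9, and tr(v) to 2*cos(pi*beta/17), beta in 1..16, on each component of irreducible characters.
Consistency of u^10 = (-1)^alpha I with v^17 = (-1)^beta I forces alpha = beta (mod 2).
Enumerate parity-matched pairs: 5*8 odd-odd plus 4*8 even-even gives 72.
Total: 72 irreducible-character components + 1 reducible (abelian) component = 73.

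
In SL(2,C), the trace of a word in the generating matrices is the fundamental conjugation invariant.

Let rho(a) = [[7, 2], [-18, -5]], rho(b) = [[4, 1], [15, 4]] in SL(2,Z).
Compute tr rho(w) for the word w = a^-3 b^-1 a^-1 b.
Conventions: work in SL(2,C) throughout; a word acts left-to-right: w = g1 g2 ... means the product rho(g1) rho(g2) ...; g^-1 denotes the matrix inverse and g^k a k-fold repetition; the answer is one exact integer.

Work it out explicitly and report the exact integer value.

rho(a^-1) = [[-5, -2], [18, 7]]
... * rho(a^-1) = [[-5, -2], [18, 7]]  ->  [[-11, -4], [36, 13]]
... * rho(a^-1) = [[-5, -2], [18, 7]]  ->  [[-17, -6], [54, 19]]
... * rho(b^-1) = [[4, -1], [-15, 4]]  ->  [[22, -7], [-69, 22]]
... * rho(a^-1) = [[-5, -2], [18, 7]]  ->  [[-236, -93], [741, 292]]
... * rho(b) = [[4, 1], [15, 4]]  ->  [[-2339, -608], [7344, 1909]]
tr = -2339 + 1909 = -430

-430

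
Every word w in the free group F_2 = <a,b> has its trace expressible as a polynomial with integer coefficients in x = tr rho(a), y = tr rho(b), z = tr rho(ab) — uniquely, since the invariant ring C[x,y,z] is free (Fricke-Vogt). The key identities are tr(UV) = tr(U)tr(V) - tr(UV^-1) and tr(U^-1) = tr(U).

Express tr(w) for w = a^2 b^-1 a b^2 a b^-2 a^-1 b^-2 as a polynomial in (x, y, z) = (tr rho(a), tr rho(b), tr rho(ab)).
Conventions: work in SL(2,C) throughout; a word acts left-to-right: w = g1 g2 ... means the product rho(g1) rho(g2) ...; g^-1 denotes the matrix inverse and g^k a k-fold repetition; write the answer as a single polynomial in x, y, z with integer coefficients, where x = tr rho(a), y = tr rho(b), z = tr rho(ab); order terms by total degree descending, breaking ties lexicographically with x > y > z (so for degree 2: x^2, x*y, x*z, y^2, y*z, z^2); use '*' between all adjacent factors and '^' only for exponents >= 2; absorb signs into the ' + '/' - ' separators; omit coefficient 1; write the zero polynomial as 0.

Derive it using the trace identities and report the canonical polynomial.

and tr(a b a) = tr(a) * tr(b a) - tr(b) = x*z - y
next, tr(a^3 b) = tr(a) * tr(a b a) - tr(a b) = x^2*z - x*y - z
tr(a^2) = tr(a) * tr(a) - tr(1) = x^2 - 2
next, tr(a^3) = tr(a) * tr(a^2) - tr(a) = x^3 - 3*x
tr(a^2 b^2 a) = tr(b) * tr(a^3 b) - tr(a^3) = x^2*y*z - x^3 - x*y^2 - y*z + 3*x
tr(a b a b) = tr(b a) * tr(b a) - tr(1) = z^2 - 2
and tr(b^2 a b a) = tr(b) * tr(a b a b) - tr(a b a) = y*z^2 - x*z - y
and tr(a b^2) = tr(b) * tr(a b) - tr(a) = y*z - x
and tr(b^2 a b) = tr(b) * tr(a b^2) - tr(a b) = y^2*z - x*y - z
tr(a^2 b^2 a b) = tr(a) * tr(b^2 a b a) - tr(b^2 a b) = x*y*z^2 - x^2*z - y^2*z + z
tr(a b^2 a b^-1 a) = tr(a^2 b^2 a) * tr(b) - tr(a^2 b^2 a b) = x^2*y^2*z - x^3*y - x*y^3 - x*y*z^2 + x^2*z + 3*x*y - z
and tr(a b a b^2 a) = tr(a) * tr(b a b^2 a) - tr(b a b^2) = x*y*z^2 - x^2*z - y^2*z + z
and tr(a b a b a b) = tr(a b a b) * tr(a b) - tr(b a) = z^3 - 3*z
next, tr(a b a b a) = tr(a) * tr(b a b a) - tr(b a b) = x*z^2 - y*z - x
tr(a b a b^2 a b) = tr(b) * tr(a b a b a b) - tr(a b a b a) = y*z^3 - x*z^2 - 2*y*z + x
tr(a b^2 a b^-1 a b) = tr(a b a b^2 a) * tr(b) - tr(a b a b^2 a b) = x*y^2*z^2 - x^2*y*z - y^3*z - y*z^3 + x*z^2 + 3*y*z - x
tr(a b^-1 a b^2 a b^-1) = tr(a b^2 a b^-1 a) * tr(b) - tr(a b^2 a b^-1 a b) = x^2*y^3*z - x^3*y^2 - x*y^4 - 2*x*y^2*z^2 + 2*x^2*y*z + y^3*z + y*z^3 + 3*x*y^2 - x*z^2 - 4*y*z + x
and tr(a b^-1 a b^2 a) = tr(a b^2 a^2) * tr(b) - tr(a b^2 a^2 b) = x^2*y^2*z - x^3*y - x*y^3 - x*y*z^2 + x^2*z + 3*x*y - z
tr(a b^-1 a b^2 a b^-2) = tr(a b^-1 a b^2 a b^-1) * tr(b) - tr(a b^-1 a b^2 a) = x^2*y^4*z - x^3*y^3 - x*y^5 - 2*x*y^3*z^2 + x^2*y^2*z + y^4*z + y^2*z^3 + x^3*y + 4*x*y^3 - x^2*z - 4*y^2*z - 2*x*y + z
tr(a b^2 a) = tr(b) * tr(a^2 b) - tr(a^2) = x*y*z - x^2 - y^2 + 2
and tr(a^3 b^2 a) = tr(a) * tr(a b^2 a^2) - tr(a b^2 a) = x^3*y*z - x^4 - x^2*y^2 - 2*x*y*z + 4*x^2 + y^2 - 2
tr(b a^3 b^2 a) = tr(a) * tr(a b^2 a b a) - tr(a b^2 a b) = x^2*y*z^2 - x^3*z - x*y^2*z - y*z^2 + 2*x*z + y
next, tr(b^3 a^2) = tr(b) * tr(a^2 b^2) - tr(a^2 b) = x*y^2*z - x^2*y - y^3 - x*z + 3*y
tr(b a^3 b^2) = tr(a) * tr(b^3 a^2) - tr(b^3 a) = x^2*y^2*z - x^3*y - x*y^3 - x^2*z - y^2*z + 4*x*y + z
tr(a b a^3 b^2 a) = tr(a) * tr(b a^3 b^2 a) - tr(b a^3 b^2) = x^3*y*z^2 - x^4*z - 2*x^2*y^2*z + x^3*y + x*y^3 - x*y*z^2 + 3*x^2*z + y^2*z - 3*x*y - z
tr(a b a b a^2 b) = tr(a) * tr(b a b a b a) - tr(b a b a b) = x*z^3 - y*z^2 - 2*x*z + y
next, tr(a b a b a^2) = tr(a) * tr(b a b a^2) - tr(b a b a) = x^2*z^2 - x*y*z - x^2 - z^2 + 2
and tr(a b^2 a b a b a) = tr(b) * tr(a b a b a^2 b) - tr(a b a b a^2) = x*y*z^3 - x^2*z^2 - y^2*z^2 - x*y*z + x^2 + y^2 + z^2 - 2
and tr(a b a^3 b^2 a b) = tr(a) * tr(a b^2 a b a b a) - tr(a b^2 a b a b) = x^2*y*z^3 - x^3*z^2 - x*y^2*z^2 - x^2*y*z - y*z^3 + x^3 + x*y^2 + 2*x*z^2 + 2*y*z - 3*x
tr(b a^3 b^2 a b^-1 a) = tr(a b a^3 b^2 a) * tr(b) - tr(a b a^3 b^2 a b) = x^3*y^2*z^2 - x^4*y*z - 2*x^2*y^3*z - x^2*y*z^3 + x^3*y^2 + x^3*z^2 + x*y^4 + 4*x^2*y*z + y^3*z + y*z^3 - x^3 - 4*x*y^2 - 2*x*z^2 - 3*y*z + 3*x
next, tr(a^-1 b a^3 b^2 a b^-1) = tr(b a^3 b^2 a b^-1) * tr(a) - tr(b a^3 b^2 a b^-1 a) = -x^3*y^2*z^2 + 2*x^4*y*z + 2*x^2*y^3*z + x^2*y*z^3 - x^5 - 2*x^3*y^2 - x^3*z^2 - x*y^4 - 6*x^2*y*z - y^3*z - y*z^3 + 5*x^3 + 5*x*y^2 + 2*x*z^2 + 3*y*z - 5*x
next, tr(a b^2 a b^-2 a^-1 b a^2) = tr(a^-1 b a^3 b^2 a b^-1) * tr(b) - tr(a^-1 b a^3 b^2 a) = -x^3*y^3*z^2 + 2*x^4*y^2*z + 2*x^2*y^4*z + x^2*y^2*z^3 - x^5*y - 2*x^3*y^3 - x^3*y*z^2 - x*y^5 - 7*x^2*y^2*z - y^4*z - y^2*z^3 + 6*x^3*y + 6*x*y^3 + 2*x*y*z^2 + x^2*z + 4*y^2*z - 9*x*y - z
and tr(a^2 b a b^2 a) = tr(a) * tr(b a b^2 a^2) - tr(b a b^2 a) = x^2*y*z^2 - x^3*z - x*y^2*z - y*z^2 + 2*x*z + y
next, tr(a^2 b a^2 b a b) = tr(a) * tr(b a b a^2 b a) - tr(b a b a^2 b) = x^2*z^3 - 2*x*y*z^2 - x^2*z + y^2*z + x*y - z
tr(a^2 b a^2 b a) = tr(a) * tr(b a^3 b a) - tr(b a^3 b) = x^3*z^2 - 2*x^2*y*z + x*y^2 - x*z^2 + y*z - x
tr(a b a^2 b a b^2 a) = tr(b) * tr(a^2 b a^2 b a b) - tr(a^2 b a^2 b a) = x^2*y*z^3 - x^3*z^2 - 2*x*y^2*z^2 + x^2*y*z + y^3*z + x*z^2 - 2*y*z + x
tr(b a b a b a b a) = tr(a b) * tr(a b a b a b) - tr(a^-1 b^-1 a^-1 b^-1) = z^4 - 4*z^2 + 2
tr(a b a b a^2 b a b) = tr(a) * tr(b a b a b a b a) - tr(b a b a b a b) = x*z^4 - y*z^3 - 3*x*z^2 + 2*y*z + x
tr(a b a^2 b a b^2 a b) = tr(b) * tr(a b a b a^2 b a b) - tr(a b a b a^2 b a) = x*y*z^4 - x^2*z^3 - y^2*z^3 - x*y*z^2 + x^2*z + y^2*z + z
and tr(b a^2 b a b^2 a b^-1 a) = tr(a b a^2 b a b^2 a) * tr(b) - tr(a b a^2 b a b^2 a b) = x^2*y^2*z^3 - x^3*y*z^2 - 2*x*y^3*z^2 - x*y*z^4 + x^2*y^2*z + x^2*z^3 + y^4*z + y^2*z^3 + 2*x*y*z^2 - x^2*z - 3*y^2*z + x*y - z
and tr(a^-1 b a^2 b a b^2 a b^-1) = tr(b a^2 b a b^2 a b^-1) * tr(a) - tr(b a^2 b a b^2 a b^-1 a) = -x^2*y^2*z^3 + 2*x^3*y*z^2 + 2*x*y^3*z^2 + x*y*z^4 - x^4*z - 2*x^2*y^2*z - x^2*z^3 - y^4*z - y^2*z^3 - 3*x*y*z^2 + 3*x^2*z + 3*y^2*z + z
next, tr(b a^2 b a b^2) = tr(b) * tr(b a^2 b a b) - tr(b a^2 b a) = x*y^2*z^2 - x^2*y*z - y^3*z - x*z^2 + 2*y*z + x
tr(a b^2 a b^-2 a^-1 b a^2 b) = tr(a^-1 b a^2 b a b^2 a b^-1) * tr(b) - tr(a^-1 b a^2 b a b^2 a) = -x^2*y^3*z^3 + 2*x^3*y^2*z^2 + 2*x*y^4*z^2 + x*y^2*z^4 - x^4*y*z - 2*x^2*y^3*z - x^2*y*z^3 - y^5*z - y^3*z^3 - 4*x*y^2*z^2 + 4*x^2*y*z + 4*y^3*z + x*z^2 - y*z - x
tr(a^2 b^-1 a b^2 a b^-2 a^-1 b) = tr(a b^2 a b^-2 a^-1 b a^2) * tr(b) - tr(a b^2 a b^-2 a^-1 b a^2 b) = -x^3*y^4*z^2 + 2*x^4*y^3*z + 2*x^2*y^5*z + 2*x^2*y^3*z^3 - x^5*y^2 - 2*x^3*y^4 - 3*x^3*y^2*z^2 - x*y^6 - 2*x*y^4*z^2 - x*y^2*z^4 + x^4*y*z - 5*x^2*y^3*z + x^2*y*z^3 + 6*x^3*y^2 + 6*x*y^4 + 6*x*y^2*z^2 - 3*x^2*y*z - 9*x*y^2 - x*z^2 + x
and tr(a^2 b^-1 a b^2 a b^-2 a^-1 b^-1) = tr(a^2 b^-1 a b^2 a b^-2 a^-1) * tr(b) - tr(a^2 b^-1 a b^2 a b^-2 a^-1 b) = x^3*y^4*z^2 - 2*x^4*y^3*z - x^2*y^5*z - 2*x^2*y^3*z^3 + x^5*y^2 + x^3*y^4 + 3*x^3*y^2*z^2 + x*y^2*z^4 - x^4*y*z + 6*x^2*y^3*z - x^2*y*z^3 + y^5*z + y^3*z^3 - 5*x^3*y^2 - 2*x*y^4 - 6*x*y^2*z^2 + 2*x^2*y*z - 4*y^3*z + 7*x*y^2 + x*z^2 + y*z - x
and tr(a^2 b^-1 a b^2 a b^-2 a^-1 b^-2) = tr(a^2 b^-1 a b^2 a b^-2 a^-1 b^-1) * tr(b) - tr(a^2 b^-1 a b^2 a b^-2 a^-1) = x^3*y^5*z^2 - 2*x^4*y^4*z - x^2*y^6*z - 2*x^2*y^4*z^3 + x^5*y^3 + x^3*y^5 + 3*x^3*y^3*z^2 + x*y^3*z^4 - x^4*y^2*z + 5*x^2*y^4*z - x^2*y^2*z^3 + y^6*z + y^4*z^3 - 4*x^3*y^3 - x*y^5 - 4*x*y^3*z^2 + x^2*y^2*z - 5*y^4*z - y^2*z^3 - x^3*y + 3*x*y^3 + x*y*z^2 + x^2*z + 5*y^2*z + x*y - z

x^3*y^5*z^2 - 2*x^4*y^4*z - x^2*y^6*z - 2*x^2*y^4*z^3 + x^5*y^3 + x^3*y^5 + 3*x^3*y^3*z^2 + x*y^3*z^4 - x^4*y^2*z + 5*x^2*y^4*z - x^2*y^2*z^3 + y^6*z + y^4*z^3 - 4*x^3*y^3 - x*y^5 - 4*x*y^3*z^2 + x^2*y^2*z - 5*y^4*z - y^2*z^3 - x^3*y + 3*x*y^3 + x*y*z^2 + x^2*z + 5*y^2*z + x*y - z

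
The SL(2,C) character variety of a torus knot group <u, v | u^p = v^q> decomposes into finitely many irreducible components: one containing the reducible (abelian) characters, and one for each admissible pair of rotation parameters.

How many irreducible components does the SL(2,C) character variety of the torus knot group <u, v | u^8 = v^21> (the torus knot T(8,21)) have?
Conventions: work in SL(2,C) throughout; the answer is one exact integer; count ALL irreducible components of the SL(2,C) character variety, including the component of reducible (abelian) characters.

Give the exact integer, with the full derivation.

71

Gamma = < u, v | u^8 = v^21 > (torus knot T(8,21)); the central element u^8 = v^21 acts as +I or -I in any irreducible SL(2,C) representation.
This locks tr(u) to 2*cos(pi*alpha/8), alpha in 1..7, and tr(v) to 2*cos(pi*beta/21), beta in 1..20, on each component of irreducible characters.
The two central values (-1)^alpha I and (-1)^beta I must be the same matrix, so alpha and beta share a parity.
Enumerate parity-matched pairs: 4*10 odd-odd plus 3*10 even-even gives 70.
Total: 70 irreducible-character components + 1 reducible (abelian) component = 71.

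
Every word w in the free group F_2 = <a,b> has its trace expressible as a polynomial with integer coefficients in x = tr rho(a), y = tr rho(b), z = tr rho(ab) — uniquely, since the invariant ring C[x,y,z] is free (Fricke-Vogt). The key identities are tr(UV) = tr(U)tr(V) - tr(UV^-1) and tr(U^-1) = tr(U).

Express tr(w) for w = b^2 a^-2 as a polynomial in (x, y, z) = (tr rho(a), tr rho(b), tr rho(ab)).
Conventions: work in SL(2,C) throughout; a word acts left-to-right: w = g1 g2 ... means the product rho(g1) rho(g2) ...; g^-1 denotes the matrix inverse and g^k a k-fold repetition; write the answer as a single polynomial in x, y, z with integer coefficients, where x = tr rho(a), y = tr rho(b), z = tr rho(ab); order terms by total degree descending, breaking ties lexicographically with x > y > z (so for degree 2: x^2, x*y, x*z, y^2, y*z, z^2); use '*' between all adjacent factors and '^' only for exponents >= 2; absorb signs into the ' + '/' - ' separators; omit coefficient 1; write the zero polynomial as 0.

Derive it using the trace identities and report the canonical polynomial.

and trace(b^2) = trace(b)*trace(b) - trace(1) = y^2 - 2
trace(b^2 a) = trace(b)*trace(a b) - trace(a) = y*z - x
and trace(a^-1 b^2) = trace(b^2)*trace(a) - trace(b^2 a) = x*y^2 - y*z - x
and trace(b^2 a^-2) = trace(a^-1 b^2)*trace(a) - trace(a^-1 b^2 a) = x^2*y^2 - x*y*z - x^2 - y^2 + 2

x^2*y^2 - x*y*z - x^2 - y^2 + 2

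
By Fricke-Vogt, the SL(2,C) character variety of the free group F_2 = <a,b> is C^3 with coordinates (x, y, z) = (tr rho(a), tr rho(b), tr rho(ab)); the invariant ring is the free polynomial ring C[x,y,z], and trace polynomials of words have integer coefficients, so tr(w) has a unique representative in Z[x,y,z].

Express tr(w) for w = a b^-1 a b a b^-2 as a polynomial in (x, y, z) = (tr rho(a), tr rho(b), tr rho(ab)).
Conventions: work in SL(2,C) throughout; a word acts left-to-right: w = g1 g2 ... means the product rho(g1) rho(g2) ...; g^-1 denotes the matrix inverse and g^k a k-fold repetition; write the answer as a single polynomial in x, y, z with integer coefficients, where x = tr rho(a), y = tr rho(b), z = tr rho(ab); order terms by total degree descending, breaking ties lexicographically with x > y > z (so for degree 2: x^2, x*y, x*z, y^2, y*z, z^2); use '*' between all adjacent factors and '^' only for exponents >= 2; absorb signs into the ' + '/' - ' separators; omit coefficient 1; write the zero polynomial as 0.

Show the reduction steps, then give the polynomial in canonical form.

x^2*y^3*z - x*y^4 - 2*x*y^2*z^2 - x^2*y*z + y^3*z + y*z^3 + 3*x*y^2 + x*z^2 - 3*y*z - x

tr(a b a) = tr(a) * tr(b a) - tr(b) = x*z - y
next, tr(a^2 b a) = tr(a) * tr(a b a) - tr(a b) = x^2*z - x*y - z
tr(b a b a) = tr(b a) * tr(b a) - tr(1)   [split at repeated b] = z^2 - 2
tr(b a b) = tr(b) * tr(a b) - tr(a) = y*z - x
and tr(a^2 b a b) = tr(a) * tr(b a b a) - tr(b a b) = x*z^2 - y*z - x
next, tr(a b a b^-1 a) = tr(a^2 b a) * tr(b) - tr(a^2 b a b) = x^2*y*z - x*y^2 - x*z^2 + x
and tr(a b a b a b) = tr(b a b a) * tr(b a) - tr(a b)   [split at repeated b] = z^3 - 3*z
tr(a b a b^-1 a b) = tr(a b a b a) * tr(b) - tr(a b a b a b) = x*y*z^2 - y^2*z - z^3 - x*y + 3*z
next, tr(b^-1 a b^-1 a b a) = tr(a b a b^-1 a) * tr(b) - tr(a b a b^-1 a b) = x^2*y^2*z - x*y^3 - 2*x*y*z^2 + y^2*z + z^3 + 2*x*y - 3*z
tr(a b^-1 a b a) = tr(a b a^2) * tr(b) - tr(a b a^2 b) = x^2*y*z - x*y^2 - x*z^2 + x
and tr(a b^-1 a b a b^-2) = tr(b^-1 a b^-1 a b a) * tr(b) - tr(b^-1 a b^-1 a b a b) = x^2*y^3*z - x*y^4 - 2*x*y^2*z^2 - x^2*y*z + y^3*z + y*z^3 + 3*x*y^2 + x*z^2 - 3*y*z - x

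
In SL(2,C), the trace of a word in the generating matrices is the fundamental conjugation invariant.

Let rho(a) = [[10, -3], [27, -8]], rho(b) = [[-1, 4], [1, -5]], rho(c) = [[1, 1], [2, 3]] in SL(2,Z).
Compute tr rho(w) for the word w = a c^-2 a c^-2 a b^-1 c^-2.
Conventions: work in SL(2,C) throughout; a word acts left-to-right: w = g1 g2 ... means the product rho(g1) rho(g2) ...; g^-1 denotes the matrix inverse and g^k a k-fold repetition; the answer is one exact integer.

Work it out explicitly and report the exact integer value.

rho(a) = [[10, -3], [27, -8]]
... * rho(c^-1) = [[3, -1], [-2, 1]]  ->  [[36, -13], [97, -35]]
... * rho(c^-1) = [[3, -1], [-2, 1]]  ->  [[134, -49], [361, -132]]
... * rho(a) = [[10, -3], [27, -8]]  ->  [[17, -10], [46, -27]]
... * rho(c^-1) = [[3, -1], [-2, 1]]  ->  [[71, -27], [192, -73]]
... * rho(c^-1) = [[3, -1], [-2, 1]]  ->  [[267, -98], [722, -265]]
... * rho(a) = [[10, -3], [27, -8]]  ->  [[24, -17], [65, -46]]
... * rho(b^-1) = [[-5, -4], [-1, -1]]  ->  [[-103, -79], [-279, -214]]
... * rho(c^-1) = [[3, -1], [-2, 1]]  ->  [[-151, 24], [-409, 65]]
... * rho(c^-1) = [[3, -1], [-2, 1]]  ->  [[-501, 175], [-1357, 474]]
tr = -501 + 474 = -27

-27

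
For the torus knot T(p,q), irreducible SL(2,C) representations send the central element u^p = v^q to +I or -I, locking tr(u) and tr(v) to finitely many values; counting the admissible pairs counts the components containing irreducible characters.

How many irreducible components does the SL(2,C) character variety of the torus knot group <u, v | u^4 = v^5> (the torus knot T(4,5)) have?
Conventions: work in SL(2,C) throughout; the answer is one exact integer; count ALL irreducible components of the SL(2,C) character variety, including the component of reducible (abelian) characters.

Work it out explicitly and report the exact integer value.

7

For T(4,5): irreducibility forces the central element u^4 = v^5 to one of +I, -I.
On an irreducible component, tr(u) is locked at 2*cos(pi*alpha/4) for some alpha in 1..3, and tr(v) at 2*cos(pi*beta/5) for some beta in 1..4.
The two central values (-1)^alpha I and (-1)^beta I must be the same matrix, so alpha and beta share a parity.
Enumerate parity-matched pairs: 2*2 odd-odd plus 1*2 even-even gives 6.
That is 6 components of irreducible characters, and with the reducible (abelian) component the total is 7.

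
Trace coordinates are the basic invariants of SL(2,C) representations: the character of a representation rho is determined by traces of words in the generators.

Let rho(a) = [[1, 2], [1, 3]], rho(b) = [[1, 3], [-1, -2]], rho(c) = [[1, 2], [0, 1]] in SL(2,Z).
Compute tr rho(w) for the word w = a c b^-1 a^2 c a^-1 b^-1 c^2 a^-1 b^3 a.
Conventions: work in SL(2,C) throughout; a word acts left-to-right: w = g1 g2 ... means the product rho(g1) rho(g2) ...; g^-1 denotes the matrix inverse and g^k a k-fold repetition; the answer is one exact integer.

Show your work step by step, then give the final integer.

rho(a) = [[1, 2], [1, 3]]
... * rho(c) = [[1, 2], [0, 1]]  ->  [[1, 4], [1, 5]]
... * rho(b^-1) = [[-2, -3], [1, 1]]  ->  [[2, 1], [3, 2]]
... * rho(a) = [[1, 2], [1, 3]]  ->  [[3, 7], [5, 12]]
... * rho(a) = [[1, 2], [1, 3]]  ->  [[10, 27], [17, 46]]
... * rho(c) = [[1, 2], [0, 1]]  ->  [[10, 47], [17, 80]]
... * rho(a^-1) = [[3, -2], [-1, 1]]  ->  [[-17, 27], [-29, 46]]
... * rho(b^-1) = [[-2, -3], [1, 1]]  ->  [[61, 78], [104, 133]]
... * rho(c) = [[1, 2], [0, 1]]  ->  [[61, 200], [104, 341]]
... * rho(c) = [[1, 2], [0, 1]]  ->  [[61, 322], [104, 549]]
... * rho(a^-1) = [[3, -2], [-1, 1]]  ->  [[-139, 200], [-237, 341]]
... * rho(b) = [[1, 3], [-1, -2]]  ->  [[-339, -817], [-578, -1393]]
... * rho(b) = [[1, 3], [-1, -2]]  ->  [[478, 617], [815, 1052]]
... * rho(b) = [[1, 3], [-1, -2]]  ->  [[-139, 200], [-237, 341]]
... * rho(a) = [[1, 2], [1, 3]]  ->  [[61, 322], [104, 549]]
tr = 61 + 549 = 610

610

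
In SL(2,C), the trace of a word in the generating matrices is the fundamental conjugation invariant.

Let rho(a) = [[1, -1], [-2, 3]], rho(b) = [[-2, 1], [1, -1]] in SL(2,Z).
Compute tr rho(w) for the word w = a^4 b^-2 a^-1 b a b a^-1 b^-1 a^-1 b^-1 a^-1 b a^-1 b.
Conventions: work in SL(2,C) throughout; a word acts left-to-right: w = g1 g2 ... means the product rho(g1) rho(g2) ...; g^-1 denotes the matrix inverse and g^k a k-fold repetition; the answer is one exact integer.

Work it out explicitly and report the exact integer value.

-5357097

rho(a) = [[1, -1], [-2, 3]]
... * rho(a) = [[1, -1], [-2, 3]]  ->  [[3, -4], [-8, 11]]
... * rho(a) = [[1, -1], [-2, 3]]  ->  [[11, -15], [-30, 41]]
... * rho(a) = [[1, -1], [-2, 3]]  ->  [[41, -56], [-112, 153]]
... * rho(b^-1) = [[-1, -1], [-1, -2]]  ->  [[15, 71], [-41, -194]]
... * rho(b^-1) = [[-1, -1], [-1, -2]]  ->  [[-86, -157], [235, 429]]
... * rho(a^-1) = [[3, 1], [2, 1]]  ->  [[-572, -243], [1563, 664]]
... * rho(b) = [[-2, 1], [1, -1]]  ->  [[901, -329], [-2462, 899]]
... * rho(a) = [[1, -1], [-2, 3]]  ->  [[1559, -1888], [-4260, 5159]]
... * rho(b) = [[-2, 1], [1, -1]]  ->  [[-5006, 3447], [13679, -9419]]
... * rho(a^-1) = [[3, 1], [2, 1]]  ->  [[-8124, -1559], [22199, 4260]]
... * rho(b^-1) = [[-1, -1], [-1, -2]]  ->  [[9683, 11242], [-26459, -30719]]
... * rho(a^-1) = [[3, 1], [2, 1]]  ->  [[51533, 20925], [-140815, -57178]]
... * rho(b^-1) = [[-1, -1], [-1, -2]]  ->  [[-72458, -93383], [197993, 255171]]
... * rho(a^-1) = [[3, 1], [2, 1]]  ->  [[-404140, -165841], [1104321, 453164]]
... * rho(b) = [[-2, 1], [1, -1]]  ->  [[642439, -238299], [-1755478, 651157]]
... * rho(a^-1) = [[3, 1], [2, 1]]  ->  [[1450719, 404140], [-3964120, -1104321]]
... * rho(b) = [[-2, 1], [1, -1]]  ->  [[-2497298, 1046579], [6823919, -2859799]]
tr = -2497298 + -2859799 = -5357097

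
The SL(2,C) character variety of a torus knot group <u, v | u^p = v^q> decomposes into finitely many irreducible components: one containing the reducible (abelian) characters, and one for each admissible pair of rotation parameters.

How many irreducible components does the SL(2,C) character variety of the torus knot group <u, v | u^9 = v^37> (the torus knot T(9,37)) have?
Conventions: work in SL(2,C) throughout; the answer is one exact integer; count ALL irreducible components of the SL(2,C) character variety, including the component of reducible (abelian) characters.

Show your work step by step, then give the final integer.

Gamma = < u, v | u^9 = v^37 > (torus knot T(9,37)); the central element u^9 = v^37 acts as +I or -I in any irreducible SL(2,C) representation.
This locks tr(u) to 2*cos(pi*alpha/9), alpha in 1..8, and tr(v) to 2*cos(pi*beta/37), beta in 1..36, on each component of irreducible characters.
u^9 = (-1)^alpha I and v^37 = (-1)^beta I must agree, so alpha and beta have equal parity.
Counting: 4 odd alphas x 18 odd betas + 4 even alphas x 18 even betas = 72 + 72 = 144.
That is 144 components of irreducible characters, and with the reducible (abelian) component the total is 145.

145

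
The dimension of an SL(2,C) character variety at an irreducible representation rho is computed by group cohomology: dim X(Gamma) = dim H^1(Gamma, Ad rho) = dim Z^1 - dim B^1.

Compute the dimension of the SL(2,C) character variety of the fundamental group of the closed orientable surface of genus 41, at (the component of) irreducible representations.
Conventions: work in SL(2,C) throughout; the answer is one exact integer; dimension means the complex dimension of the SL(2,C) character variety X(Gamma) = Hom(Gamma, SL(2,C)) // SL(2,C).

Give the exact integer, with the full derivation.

240

The genus-41 surface group: 2g = 82 generators, one relator prod [a_i, b_i].
Before the relator condition, cocycle space has dim 3*82 = 246.
At an irreducible rho, H^2 = coker(d_2) vanishes (Poincare duality: H^2 is dual to H^0 = invariants = 0), so d_2 is surjective onto sl_2 and dim Z^1 = 246 - 3 = 243.
Coboundaries contribute dim B^1 = 3 (injective at irreducible rho).
dim H^1 = 243 - 3 = 240 = dim X.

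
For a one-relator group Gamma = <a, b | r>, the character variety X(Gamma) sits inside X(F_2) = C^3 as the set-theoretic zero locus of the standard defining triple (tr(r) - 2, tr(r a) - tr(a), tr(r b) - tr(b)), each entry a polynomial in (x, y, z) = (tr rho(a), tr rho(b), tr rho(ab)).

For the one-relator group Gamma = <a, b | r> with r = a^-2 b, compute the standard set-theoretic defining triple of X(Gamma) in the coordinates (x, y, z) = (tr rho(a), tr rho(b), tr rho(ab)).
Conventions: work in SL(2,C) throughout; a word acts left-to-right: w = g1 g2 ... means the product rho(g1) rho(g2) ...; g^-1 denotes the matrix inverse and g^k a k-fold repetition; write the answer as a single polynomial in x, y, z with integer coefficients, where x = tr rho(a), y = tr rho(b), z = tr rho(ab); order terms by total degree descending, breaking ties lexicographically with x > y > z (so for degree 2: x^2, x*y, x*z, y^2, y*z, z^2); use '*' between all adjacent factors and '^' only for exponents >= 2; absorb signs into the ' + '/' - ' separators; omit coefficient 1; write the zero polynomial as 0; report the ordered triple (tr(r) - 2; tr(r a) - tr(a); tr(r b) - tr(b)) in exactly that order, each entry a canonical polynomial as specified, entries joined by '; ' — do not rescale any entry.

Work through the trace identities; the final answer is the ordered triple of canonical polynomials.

x^2*y - x*z - y - 2; x*y - x - z; x^2*y^2 - x*y*z - x^2 - y^2 - y + 2

tr(a^-1 b) = tr(b)*tr(a) - tr(b a)   [inverse elimination on a] = x*y - z
tr(a^-2 b) = tr(a^-1 b)*tr(a) - tr(a^-1 b a)   [inverse elimination on a] = x^2*y - x*z - y
tr(b^2) = tr(b)*tr(b) - tr(1) = y^2 - 2
tr(b^2 a) = tr(b)*tr(a b) - tr(a) = y*z - x
tr(b^2 a^-1) = tr(b^2)*tr(a) - tr(b^2 a) = x*y^2 - y*z - x
tr(a^-2 b^2) = tr(b^2 a^-1)*tr(a) - tr(b^2) = x^2*y^2 - x*y*z - x^2 - y^2 + 2
assemble the triple (tr(r) - 2; tr(r a) - x; tr(r b) - y)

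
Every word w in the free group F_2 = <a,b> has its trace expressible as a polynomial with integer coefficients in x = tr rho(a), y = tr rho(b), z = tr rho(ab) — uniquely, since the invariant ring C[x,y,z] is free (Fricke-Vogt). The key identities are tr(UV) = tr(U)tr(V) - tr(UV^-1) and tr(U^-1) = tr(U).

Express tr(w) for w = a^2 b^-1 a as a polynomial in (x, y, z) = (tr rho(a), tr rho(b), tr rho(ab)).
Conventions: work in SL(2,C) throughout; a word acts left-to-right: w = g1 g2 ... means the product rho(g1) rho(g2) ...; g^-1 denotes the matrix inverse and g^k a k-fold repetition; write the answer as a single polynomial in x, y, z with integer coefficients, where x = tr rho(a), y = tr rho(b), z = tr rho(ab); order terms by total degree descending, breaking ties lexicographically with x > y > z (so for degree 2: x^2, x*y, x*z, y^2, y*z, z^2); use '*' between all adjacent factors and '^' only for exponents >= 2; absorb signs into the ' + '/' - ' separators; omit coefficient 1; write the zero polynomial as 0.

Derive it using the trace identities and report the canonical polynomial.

x^3*y - x^2*z - 2*x*y + z

trace(a^2) = trace(a)*trace(a) - trace(1) = x^2 - 2
trace(a^3) = trace(a)*trace(a^2) - trace(a) = x^3 - 3*x
trace(a b a) = trace(a)*trace(b a) - trace(b) = x*z - y
trace(a^3 b) = trace(a)*trace(a b a) - trace(a b) = x^2*z - x*y - z
trace(a^2 b^-1 a) = trace(a^3)*trace(b) - trace(a^3 b) = x^3*y - x^2*z - 2*x*y + z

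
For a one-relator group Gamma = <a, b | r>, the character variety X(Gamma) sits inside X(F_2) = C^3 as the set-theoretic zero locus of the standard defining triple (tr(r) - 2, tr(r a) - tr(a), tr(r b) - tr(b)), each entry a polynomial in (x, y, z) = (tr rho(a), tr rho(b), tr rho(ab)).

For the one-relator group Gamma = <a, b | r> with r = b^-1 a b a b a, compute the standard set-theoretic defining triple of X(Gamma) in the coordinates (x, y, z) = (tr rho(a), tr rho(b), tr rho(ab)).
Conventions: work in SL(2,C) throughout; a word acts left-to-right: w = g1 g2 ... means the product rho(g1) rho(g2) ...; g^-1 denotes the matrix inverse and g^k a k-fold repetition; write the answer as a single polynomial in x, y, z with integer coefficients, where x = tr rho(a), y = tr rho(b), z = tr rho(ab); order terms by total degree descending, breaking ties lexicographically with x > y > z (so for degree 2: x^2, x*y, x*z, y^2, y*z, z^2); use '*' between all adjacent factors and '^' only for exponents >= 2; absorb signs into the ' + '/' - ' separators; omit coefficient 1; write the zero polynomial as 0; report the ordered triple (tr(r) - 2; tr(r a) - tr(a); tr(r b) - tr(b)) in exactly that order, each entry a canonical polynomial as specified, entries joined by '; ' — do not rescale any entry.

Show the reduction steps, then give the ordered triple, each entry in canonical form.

tr(b a b a) = tr(b a) tr(b a) - tr(1)  (split on b) = z^2 - 2
tr(b a b) = tr(b) tr(a b) - tr(a)  (reduce the b square) = y*z - x
tr(a b a b a) = tr(a) tr(b a b a) - tr(b a b)  (reduce the a square) = x*z^2 - y*z - x
tr(a b a b a b) = tr(a b a b) tr(a b) - tr(b a)  (split on a) = z^3 - 3*z
tr(b^-1 a b a b a) = tr(a b a b a) tr(b) - tr(a b a b a b)  (eliminate b^-1) = x*y*z^2 - y^2*z - z^3 - x*y + 3*z
tr(a b a b a^2) = tr(a) tr(a b a b a) - tr(a b a b)  (reduce the a square) = x^2*z^2 - x*y*z - x^2 - z^2 + 2
tr(a b a) = tr(a) tr(b a) - tr(b)  (reduce the a square) = x*z - y
tr(b a b a b) = tr(b) tr(a b a b) - tr(a b a)  (reduce the b square) = y*z^2 - x*z - y
tr(a b a b a^2 b) = tr(a) tr(b a b a b a) - tr(b a b a b)  (reduce the a square) = x*z^3 - y*z^2 - 2*x*z + y
tr(b^-1 a b a b a^2) = tr(a b a b a^2) tr(b) - tr(a b a b a^2 b)  (eliminate b^-1) = x^2*y*z^2 - x*y^2*z - x*z^3 - x^2*y + 2*x*z + y
assemble the triple (tr(r) - 2; tr(r a) - x; tr(r b) - y)

x*y*z^2 - y^2*z - z^3 - x*y + 3*z - 2; x^2*y*z^2 - x*y^2*z - x*z^3 - x^2*y + 2*x*z - x + y; x*z^2 - y*z - x - y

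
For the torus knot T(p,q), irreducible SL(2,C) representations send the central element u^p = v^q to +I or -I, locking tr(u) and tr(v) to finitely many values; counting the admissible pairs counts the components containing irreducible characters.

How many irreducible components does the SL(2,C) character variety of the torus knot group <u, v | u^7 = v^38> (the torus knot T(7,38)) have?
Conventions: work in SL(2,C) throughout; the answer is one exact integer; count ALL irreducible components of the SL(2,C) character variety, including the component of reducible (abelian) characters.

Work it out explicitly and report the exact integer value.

In the torus knot group T(7,38), u^7 = v^38 is central, so an irreducible representation sends it to +I or -I (Schur).
So on each irreducible component the traces are pinned: tr(u) = 2*cos(pi*alpha/7) with 1 <= alpha <= 6, tr(v) = 2*cos(pi*beta/38) with 1 <= beta <= 37.
u^7 = (-1)^alpha I and v^38 = (-1)^beta I must agree, so alpha and beta have equal parity.
count pairs: odd alpha (3 choices) x odd beta (19), plus even alpha (3) x even beta (18): 3*19 + 3*18 = 111.
That is 111 components of irreducible characters, and with the reducible (abelian) component the total is 112.

112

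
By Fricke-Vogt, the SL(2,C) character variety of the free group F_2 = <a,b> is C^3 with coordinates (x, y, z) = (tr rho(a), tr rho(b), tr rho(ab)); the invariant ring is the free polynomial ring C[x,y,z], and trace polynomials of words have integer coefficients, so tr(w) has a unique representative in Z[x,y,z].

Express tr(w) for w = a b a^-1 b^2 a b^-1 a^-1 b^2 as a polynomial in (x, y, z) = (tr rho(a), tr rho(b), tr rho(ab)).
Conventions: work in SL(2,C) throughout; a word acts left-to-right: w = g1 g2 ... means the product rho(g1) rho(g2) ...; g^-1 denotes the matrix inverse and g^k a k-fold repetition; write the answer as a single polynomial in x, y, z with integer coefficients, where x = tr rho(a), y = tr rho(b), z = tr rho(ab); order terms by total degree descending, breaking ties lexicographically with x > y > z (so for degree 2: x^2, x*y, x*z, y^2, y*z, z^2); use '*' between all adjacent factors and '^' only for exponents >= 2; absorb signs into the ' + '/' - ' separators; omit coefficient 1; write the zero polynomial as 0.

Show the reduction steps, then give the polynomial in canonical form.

next, trace(a b a b) = trace(a b) * trace(a b) - trace(1)  (split on a) = z^2 - 2
and trace(a b a) = trace(a) * trace(b a) - trace(b)  (reduce the a square) = x*z - y
trace(b a b a b) = trace(b) * trace(a b a b) - trace(a b a)  (reduce the b square) = y*z^2 - x*z - y
next, trace(b^2 a b a b) = trace(b) * trace(b a b a b) - trace(b a b a)  (reduce the b square) = y^2*z^2 - x*y*z - y^2 - z^2 + 2
trace(a b a b a b) = trace(a b a b) * trace(a b) - trace(b a)  (split on a) = z^3 - 3*z
and trace(b a b) = trace(b) * trace(a b) - trace(a)  (reduce the b square) = y*z - x
and trace(a b a b a) = trace(a) * trace(b a b a) - trace(b a b)  (reduce the a square) = x*z^2 - y*z - x
next, trace(b^2 a b a b a) = trace(b) * trace(a b a b a b) - trace(a b a b a)  (reduce the b square) = y*z^3 - x*z^2 - 2*y*z + x
next, trace(b a b a^-1 b^2 a) = trace(b^2 a b a b) * trace(a) - trace(b^2 a b a b a)  (eliminate a^-1) = x*y^2*z^2 - x^2*y*z - y*z^3 - x*y^2 + 2*y*z + x
next, trace(a^2 b a) = trace(a) * trace(b a^2) - trace(b a)  (reduce the a square) = x^2*z - x*y - z
trace(a b^2 a^2 b) = trace(b) * trace(a^2 b a b) - trace(a^2 b a)  (reduce the b square) = x*y*z^2 - x^2*z - y^2*z + z
next, trace(a^2) = trace(a) * trace(a) - trace(1)  (reduce the a square) = x^2 - 2
trace(a b^2 a) = trace(b) * trace(a^2 b) - trace(a^2)  (reduce the b square) = x*y*z - x^2 - y^2 + 2
trace(a b^2 a^2) = trace(a) * trace(a b^2 a) - trace(a b^2)  (reduce the a square) = x^2*y*z - x^3 - x*y^2 - y*z + 3*x
next, trace(a^2 b^2 a b^2) = trace(b) * trace(a b^2 a^2 b) - trace(a b^2 a^2)  (reduce the b square) = x*y^2*z^2 - 2*x^2*y*z - y^3*z + x^3 + x*y^2 + 2*y*z - 3*x
trace(b^2 a b) = trace(b) * trace(b a b) - trace(b a)  (reduce the b square) = y^2*z - x*y - z
next, trace(a^2 b^2 a b) = trace(a) * trace(b^2 a b a) - trace(b^2 a b)  (reduce the a square) = x*y*z^2 - x^2*z - y^2*z + z
trace(b^2 a^2 b^2 a b) = trace(b) * trace(a^2 b^2 a b^2) - trace(a^2 b^2 a b)  (reduce the b square) = x*y^3*z^2 - 2*x^2*y^2*z - y^4*z + x^3*y + x*y^3 - x*y*z^2 + x^2*z + 3*y^2*z - 3*x*y - z
trace(a b a b^2 a^2 b) = trace(a) * trace(b a b a b^2 a) - trace(b a b a b^2)  (reduce the a square) = x*y*z^3 - x^2*z^2 - y^2*z^2 - x*y*z + x^2 + y^2 + z^2 - 2
trace(a b a b^2 a^2) = trace(a) * trace(b a b^2 a^2) - trace(b a b^2 a)  (reduce the a square) = x^2*y*z^2 - x^3*z - x*y^2*z - y*z^2 + 2*x*z + y
next, trace(b^2 a^2 b^2 a b a) = trace(b) * trace(a b a b^2 a^2 b) - trace(a b a b^2 a^2)  (reduce the b square) = x*y^2*z^3 - 2*x^2*y*z^2 - y^3*z^2 + x^3*z + x^2*y + y^3 + 2*y*z^2 - 2*x*z - 3*y
trace(a b^2 a b a^-1 b^2 a) = trace(b^2 a^2 b^2 a b) * trace(a) - trace(b^2 a^2 b^2 a b a)  (eliminate a^-1) = x^2*y^3*z^2 - 2*x^3*y^2*z - x*y^4*z - x*y^2*z^3 + x^4*y + x^2*y^3 + x^2*y*z^2 + y^3*z^2 + 3*x*y^2*z - 4*x^2*y - y^3 - 2*y*z^2 + x*z + 3*y
and trace(b a b a b^2 a b) = trace(b) * trace(a b a b^2 a b) - trace(a b a b^2 a)  (reduce the b square) = y^2*z^3 - 2*x*y*z^2 + x^2*z - y^2*z + x*y - z
and trace(b^2 a b a b^2 a b) = trace(b) * trace(b a b a b^2 a b) - trace(b a b a b^2 a)  (reduce the b square) = y^3*z^3 - 2*x*y^2*z^2 + x^2*y*z - y^3*z - y*z^3 + x*y^2 + x*z^2 + y*z - x
trace(a b a b a b a b) = trace(b a) * trace(b a b a b a) - trace(b^-1 a^-1 b^-1 a^-1)  (split on b) = z^4 - 4*z^2 + 2
and trace(a b a b a b a) = trace(a) * trace(b a b a b a) - trace(b a b a b)  (reduce the a square) = x*z^3 - y*z^2 - 2*x*z + y
and trace(a b a b^2 a b a b) = trace(b) * trace(a b a b a b a b) - trace(a b a b a b a)  (reduce the b square) = y*z^4 - x*z^3 - 3*y*z^2 + 2*x*z + y
next, trace(a b a^2 b a) = trace(a) * trace(b a^2 b a) - trace(b a^2 b)  (reduce the a square) = x^2*z^2 - 2*x*y*z + y^2 - 2
next, trace(a b a b^2 a b a) = trace(b) * trace(a b a^2 b a b) - trace(a b a^2 b a)  (reduce the b square) = x*y*z^3 - x^2*z^2 - y^2*z^2 + 2
next, trace(b^2 a b a b^2 a b a) = trace(b) * trace(a b a b^2 a b a b) - trace(a b a b^2 a b a)  (reduce the b square) = y^2*z^4 - 2*x*y*z^3 + x^2*z^2 - 2*y^2*z^2 + 2*x*y*z + y^2 - 2
next, trace(a b^2 a b a^-1 b^2 a b) = trace(b^2 a b a b^2 a b) * trace(a) - trace(b^2 a b a b^2 a b a)  (eliminate a^-1) = x*y^3*z^3 - 2*x^2*y^2*z^2 - y^2*z^4 + x^3*y*z - x*y^3*z + x*y*z^3 + x^2*y^2 + 2*y^2*z^2 - x*y*z - x^2 - y^2 + 2
and trace(b^2 a b a^-1 b^2 a b^-1 a) = trace(a b^2 a b a^-1 b^2 a) * trace(b) - trace(a b^2 a b a^-1 b^2 a b)  (eliminate b^-1) = x^2*y^4*z^2 - 2*x^3*y^3*z - x*y^5*z - 2*x*y^3*z^3 + x^4*y^2 + x^2*y^4 + 3*x^2*y^2*z^2 + y^4*z^2 + y^2*z^4 - x^3*y*z + 4*x*y^3*z - x*y*z^3 - 5*x^2*y^2 - y^4 - 4*y^2*z^2 + 2*x*y*z + x^2 + 4*y^2 - 2
next, trace(a b a^-1 b^2 a b^-1 a^-1 b^2) = trace(b^2 a b a^-1 b^2 a b^-1) * trace(a) - trace(b^2 a b a^-1 b^2 a b^-1 a)  (eliminate a^-1) = -x^2*y^4*z^2 + 2*x^3*y^3*z + x*y^5*z + 2*x*y^3*z^3 - x^4*y^2 - x^2*y^4 - 2*x^2*y^2*z^2 - y^4*z^2 - y^2*z^4 - 4*x*y^3*z + 4*x^2*y^2 + y^4 + 4*y^2*z^2 - 4*y^2 + 2

-x^2*y^4*z^2 + 2*x^3*y^3*z + x*y^5*z + 2*x*y^3*z^3 - x^4*y^2 - x^2*y^4 - 2*x^2*y^2*z^2 - y^4*z^2 - y^2*z^4 - 4*x*y^3*z + 4*x^2*y^2 + y^4 + 4*y^2*z^2 - 4*y^2 + 2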